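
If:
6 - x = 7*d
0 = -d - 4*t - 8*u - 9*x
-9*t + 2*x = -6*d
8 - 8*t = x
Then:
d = 78/127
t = 100/127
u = -1211/508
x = 216/127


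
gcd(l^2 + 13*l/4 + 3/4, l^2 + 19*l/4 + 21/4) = l + 3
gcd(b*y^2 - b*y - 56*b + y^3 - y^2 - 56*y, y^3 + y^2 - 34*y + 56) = y + 7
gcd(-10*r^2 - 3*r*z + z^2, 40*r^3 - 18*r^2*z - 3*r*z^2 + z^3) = -5*r + z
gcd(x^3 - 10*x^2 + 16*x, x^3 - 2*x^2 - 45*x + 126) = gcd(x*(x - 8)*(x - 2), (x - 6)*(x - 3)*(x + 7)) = 1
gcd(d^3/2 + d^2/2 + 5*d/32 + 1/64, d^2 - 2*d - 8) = 1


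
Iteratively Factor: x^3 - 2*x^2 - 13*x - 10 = (x + 1)*(x^2 - 3*x - 10) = (x - 5)*(x + 1)*(x + 2)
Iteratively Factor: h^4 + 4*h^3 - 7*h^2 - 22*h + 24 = (h + 4)*(h^3 - 7*h + 6) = (h - 2)*(h + 4)*(h^2 + 2*h - 3) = (h - 2)*(h + 3)*(h + 4)*(h - 1)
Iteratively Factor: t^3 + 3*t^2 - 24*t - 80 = (t + 4)*(t^2 - t - 20) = (t - 5)*(t + 4)*(t + 4)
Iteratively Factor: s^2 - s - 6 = (s - 3)*(s + 2)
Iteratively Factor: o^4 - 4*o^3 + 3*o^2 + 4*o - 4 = (o - 2)*(o^3 - 2*o^2 - o + 2) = (o - 2)*(o + 1)*(o^2 - 3*o + 2) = (o - 2)*(o - 1)*(o + 1)*(o - 2)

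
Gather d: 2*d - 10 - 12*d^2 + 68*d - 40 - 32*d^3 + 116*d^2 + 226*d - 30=-32*d^3 + 104*d^2 + 296*d - 80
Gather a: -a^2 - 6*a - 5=-a^2 - 6*a - 5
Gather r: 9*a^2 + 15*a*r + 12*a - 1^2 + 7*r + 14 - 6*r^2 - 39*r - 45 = 9*a^2 + 12*a - 6*r^2 + r*(15*a - 32) - 32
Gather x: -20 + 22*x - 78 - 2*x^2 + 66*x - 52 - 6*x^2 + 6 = -8*x^2 + 88*x - 144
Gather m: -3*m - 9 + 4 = -3*m - 5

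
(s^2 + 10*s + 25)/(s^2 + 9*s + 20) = (s + 5)/(s + 4)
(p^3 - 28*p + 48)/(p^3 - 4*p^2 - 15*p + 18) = (p^3 - 28*p + 48)/(p^3 - 4*p^2 - 15*p + 18)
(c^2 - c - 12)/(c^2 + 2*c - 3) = (c - 4)/(c - 1)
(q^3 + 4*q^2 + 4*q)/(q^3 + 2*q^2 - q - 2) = q*(q + 2)/(q^2 - 1)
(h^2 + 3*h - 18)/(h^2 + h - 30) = (h - 3)/(h - 5)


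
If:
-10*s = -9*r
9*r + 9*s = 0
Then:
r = 0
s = 0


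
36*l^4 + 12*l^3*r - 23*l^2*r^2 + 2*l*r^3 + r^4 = (-3*l + r)*(-2*l + r)*(l + r)*(6*l + r)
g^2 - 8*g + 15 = (g - 5)*(g - 3)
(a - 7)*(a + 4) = a^2 - 3*a - 28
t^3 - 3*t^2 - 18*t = t*(t - 6)*(t + 3)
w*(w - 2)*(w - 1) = w^3 - 3*w^2 + 2*w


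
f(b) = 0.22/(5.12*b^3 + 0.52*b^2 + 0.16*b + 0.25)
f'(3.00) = -0.00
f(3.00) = 0.00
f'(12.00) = -0.00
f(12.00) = 0.00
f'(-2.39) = -0.00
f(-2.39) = -0.00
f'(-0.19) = -2.75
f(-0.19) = 1.08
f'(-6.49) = -0.00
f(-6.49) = -0.00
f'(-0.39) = -335.58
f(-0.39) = -5.94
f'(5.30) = -0.00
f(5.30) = 0.00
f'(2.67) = -0.00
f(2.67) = 0.00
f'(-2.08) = -0.01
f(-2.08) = -0.01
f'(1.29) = -0.04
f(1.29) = 0.02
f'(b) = 0.22*(-15.36*b^2 - 1.04*b - 0.16)/(5.12*b^3 + 0.52*b^2 + 0.16*b + 0.25)^2 = (-3.3792*b^2 - 0.2288*b - 0.0352)/(5.12*b^3 + 0.52*b^2 + 0.16*b + 0.25)^2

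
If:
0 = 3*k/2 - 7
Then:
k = 14/3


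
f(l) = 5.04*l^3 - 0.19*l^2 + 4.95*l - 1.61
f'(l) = 15.12*l^2 - 0.38*l + 4.95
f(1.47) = 21.27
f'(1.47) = 37.06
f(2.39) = 77.94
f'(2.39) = 90.41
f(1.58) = 25.62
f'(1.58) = 42.10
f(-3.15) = -176.62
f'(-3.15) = 156.18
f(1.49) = 22.02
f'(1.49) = 37.95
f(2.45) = 83.50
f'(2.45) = 94.78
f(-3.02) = -157.11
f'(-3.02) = 144.00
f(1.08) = 9.86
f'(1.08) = 22.18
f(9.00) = 3701.71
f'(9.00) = 1226.25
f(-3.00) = -154.25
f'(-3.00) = 142.17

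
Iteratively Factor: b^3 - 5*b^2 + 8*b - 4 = (b - 1)*(b^2 - 4*b + 4) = (b - 2)*(b - 1)*(b - 2)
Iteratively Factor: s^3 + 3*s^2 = (s)*(s^2 + 3*s) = s*(s + 3)*(s)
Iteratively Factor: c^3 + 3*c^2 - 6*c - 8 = (c + 1)*(c^2 + 2*c - 8) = (c - 2)*(c + 1)*(c + 4)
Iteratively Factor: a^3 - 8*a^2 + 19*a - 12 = (a - 4)*(a^2 - 4*a + 3) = (a - 4)*(a - 1)*(a - 3)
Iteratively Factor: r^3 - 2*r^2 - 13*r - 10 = (r - 5)*(r^2 + 3*r + 2) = (r - 5)*(r + 2)*(r + 1)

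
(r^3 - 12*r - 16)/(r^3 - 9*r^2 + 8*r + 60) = (r^2 - 2*r - 8)/(r^2 - 11*r + 30)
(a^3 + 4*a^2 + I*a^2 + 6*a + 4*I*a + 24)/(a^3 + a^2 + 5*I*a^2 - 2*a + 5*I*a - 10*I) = (a^3 + a^2*(4 + I) + a*(6 + 4*I) + 24)/(a^3 + a^2*(1 + 5*I) + a*(-2 + 5*I) - 10*I)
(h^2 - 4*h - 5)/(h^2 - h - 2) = (h - 5)/(h - 2)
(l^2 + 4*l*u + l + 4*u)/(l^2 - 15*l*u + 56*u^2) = (l^2 + 4*l*u + l + 4*u)/(l^2 - 15*l*u + 56*u^2)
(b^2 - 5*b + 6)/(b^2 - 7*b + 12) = (b - 2)/(b - 4)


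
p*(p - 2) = p^2 - 2*p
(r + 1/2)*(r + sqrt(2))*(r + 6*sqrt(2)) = r^3 + r^2/2 + 7*sqrt(2)*r^2 + 7*sqrt(2)*r/2 + 12*r + 6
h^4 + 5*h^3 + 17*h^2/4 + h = h*(h + 1/2)^2*(h + 4)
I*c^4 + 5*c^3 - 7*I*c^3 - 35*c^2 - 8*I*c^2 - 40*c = c*(c - 8)*(c - 5*I)*(I*c + I)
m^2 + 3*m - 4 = (m - 1)*(m + 4)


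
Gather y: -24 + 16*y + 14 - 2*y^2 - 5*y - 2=-2*y^2 + 11*y - 12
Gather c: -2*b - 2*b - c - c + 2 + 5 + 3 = -4*b - 2*c + 10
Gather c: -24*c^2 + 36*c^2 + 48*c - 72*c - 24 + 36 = 12*c^2 - 24*c + 12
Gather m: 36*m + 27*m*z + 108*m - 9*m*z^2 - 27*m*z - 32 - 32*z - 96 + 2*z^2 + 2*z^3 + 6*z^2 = m*(144 - 9*z^2) + 2*z^3 + 8*z^2 - 32*z - 128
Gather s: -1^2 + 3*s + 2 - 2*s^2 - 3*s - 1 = -2*s^2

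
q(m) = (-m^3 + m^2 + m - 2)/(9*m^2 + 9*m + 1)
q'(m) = (-18*m - 9)*(-m^3 + m^2 + m - 2)/(9*m^2 + 9*m + 1)^2 + (-3*m^2 + 2*m + 1)/(9*m^2 + 9*m + 1) = (-9*m^4 - 18*m^3 - 3*m^2 + 38*m + 19)/(81*m^4 + 162*m^3 + 99*m^2 + 18*m + 1)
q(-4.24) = 0.71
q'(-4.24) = -0.11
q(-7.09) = 1.02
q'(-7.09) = -0.11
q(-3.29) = 0.60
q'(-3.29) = -0.12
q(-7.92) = 1.11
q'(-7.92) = -0.11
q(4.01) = -0.26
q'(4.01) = -0.10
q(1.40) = -0.04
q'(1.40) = -0.02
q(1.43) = -0.04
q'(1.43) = -0.02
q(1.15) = -0.05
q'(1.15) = 0.03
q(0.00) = -2.00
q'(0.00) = 19.00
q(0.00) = -2.00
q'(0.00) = 19.00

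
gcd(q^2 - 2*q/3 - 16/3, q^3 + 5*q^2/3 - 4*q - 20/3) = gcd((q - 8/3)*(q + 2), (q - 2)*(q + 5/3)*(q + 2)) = q + 2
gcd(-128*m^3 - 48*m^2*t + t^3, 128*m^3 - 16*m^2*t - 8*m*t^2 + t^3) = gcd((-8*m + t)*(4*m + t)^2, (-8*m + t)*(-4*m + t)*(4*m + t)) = -32*m^2 - 4*m*t + t^2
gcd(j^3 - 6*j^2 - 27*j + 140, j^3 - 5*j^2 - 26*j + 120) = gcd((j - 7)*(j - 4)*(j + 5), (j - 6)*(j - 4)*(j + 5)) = j^2 + j - 20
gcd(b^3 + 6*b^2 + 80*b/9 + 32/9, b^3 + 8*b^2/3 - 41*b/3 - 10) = b + 2/3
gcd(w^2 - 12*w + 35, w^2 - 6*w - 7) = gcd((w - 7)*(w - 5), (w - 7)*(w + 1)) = w - 7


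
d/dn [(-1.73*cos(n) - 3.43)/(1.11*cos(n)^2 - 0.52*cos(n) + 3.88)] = (-1.9203*cos(n)^2 - 7.6146*cos(n) + 8.496)*sin(n)/(1.2321*cos(n)^4 - 1.1544*cos(n)^3 + 8.884*cos(n)^2 - 4.0352*cos(n) + 15.0544)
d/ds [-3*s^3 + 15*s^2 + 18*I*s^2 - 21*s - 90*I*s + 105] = -9*s^2 + s*(30 + 36*I) - 21 - 90*I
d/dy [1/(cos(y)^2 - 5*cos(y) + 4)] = (2*cos(y) - 5)*sin(y)/(cos(y)^2 - 5*cos(y) + 4)^2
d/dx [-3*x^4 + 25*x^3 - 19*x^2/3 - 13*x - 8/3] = -12*x^3 + 75*x^2 - 38*x/3 - 13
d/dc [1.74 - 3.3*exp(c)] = -3.3*exp(c)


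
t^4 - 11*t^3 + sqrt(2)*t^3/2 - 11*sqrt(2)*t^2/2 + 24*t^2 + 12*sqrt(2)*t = t*(t - 8)*(t - 3)*(t + sqrt(2)/2)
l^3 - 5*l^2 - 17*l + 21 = (l - 7)*(l - 1)*(l + 3)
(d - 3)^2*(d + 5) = d^3 - d^2 - 21*d + 45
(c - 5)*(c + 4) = c^2 - c - 20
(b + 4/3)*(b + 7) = b^2 + 25*b/3 + 28/3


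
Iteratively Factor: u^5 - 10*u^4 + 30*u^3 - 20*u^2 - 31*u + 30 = (u - 2)*(u^4 - 8*u^3 + 14*u^2 + 8*u - 15) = (u - 2)*(u + 1)*(u^3 - 9*u^2 + 23*u - 15) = (u - 2)*(u - 1)*(u + 1)*(u^2 - 8*u + 15) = (u - 3)*(u - 2)*(u - 1)*(u + 1)*(u - 5)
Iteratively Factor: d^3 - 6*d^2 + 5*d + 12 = (d - 3)*(d^2 - 3*d - 4) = (d - 3)*(d + 1)*(d - 4)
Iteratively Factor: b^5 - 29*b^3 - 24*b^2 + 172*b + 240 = (b - 3)*(b^4 + 3*b^3 - 20*b^2 - 84*b - 80) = (b - 3)*(b + 2)*(b^3 + b^2 - 22*b - 40) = (b - 5)*(b - 3)*(b + 2)*(b^2 + 6*b + 8) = (b - 5)*(b - 3)*(b + 2)*(b + 4)*(b + 2)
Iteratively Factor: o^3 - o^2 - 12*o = (o + 3)*(o^2 - 4*o) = o*(o + 3)*(o - 4)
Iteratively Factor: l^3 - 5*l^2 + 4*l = (l - 4)*(l^2 - l) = (l - 4)*(l - 1)*(l)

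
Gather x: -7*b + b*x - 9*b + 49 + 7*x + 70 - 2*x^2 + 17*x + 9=-16*b - 2*x^2 + x*(b + 24) + 128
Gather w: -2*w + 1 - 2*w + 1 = 2 - 4*w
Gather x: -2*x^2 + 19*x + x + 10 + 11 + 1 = -2*x^2 + 20*x + 22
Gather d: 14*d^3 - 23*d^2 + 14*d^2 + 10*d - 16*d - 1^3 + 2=14*d^3 - 9*d^2 - 6*d + 1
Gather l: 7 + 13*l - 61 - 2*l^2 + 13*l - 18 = -2*l^2 + 26*l - 72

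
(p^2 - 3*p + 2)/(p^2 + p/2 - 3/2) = 2*(p - 2)/(2*p + 3)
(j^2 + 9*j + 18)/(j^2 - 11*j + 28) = (j^2 + 9*j + 18)/(j^2 - 11*j + 28)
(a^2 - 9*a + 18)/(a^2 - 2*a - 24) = (a - 3)/(a + 4)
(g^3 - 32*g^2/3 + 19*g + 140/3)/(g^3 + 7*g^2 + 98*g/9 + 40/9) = 3*(g^2 - 12*g + 35)/(3*g^2 + 17*g + 10)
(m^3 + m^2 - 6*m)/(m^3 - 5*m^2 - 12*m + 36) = m/(m - 6)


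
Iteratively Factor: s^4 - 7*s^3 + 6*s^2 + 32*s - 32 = (s - 4)*(s^3 - 3*s^2 - 6*s + 8) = (s - 4)*(s - 1)*(s^2 - 2*s - 8) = (s - 4)*(s - 1)*(s + 2)*(s - 4)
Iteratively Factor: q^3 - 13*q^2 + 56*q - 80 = (q - 4)*(q^2 - 9*q + 20) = (q - 4)^2*(q - 5)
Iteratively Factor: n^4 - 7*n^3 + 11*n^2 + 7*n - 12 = (n - 1)*(n^3 - 6*n^2 + 5*n + 12) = (n - 4)*(n - 1)*(n^2 - 2*n - 3) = (n - 4)*(n - 1)*(n + 1)*(n - 3)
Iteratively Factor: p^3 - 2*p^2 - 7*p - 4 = (p - 4)*(p^2 + 2*p + 1) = (p - 4)*(p + 1)*(p + 1)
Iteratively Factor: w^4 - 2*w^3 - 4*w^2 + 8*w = (w - 2)*(w^3 - 4*w) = (w - 2)*(w + 2)*(w^2 - 2*w) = (w - 2)^2*(w + 2)*(w)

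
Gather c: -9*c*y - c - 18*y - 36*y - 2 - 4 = c*(-9*y - 1) - 54*y - 6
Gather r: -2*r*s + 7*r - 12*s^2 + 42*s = r*(7 - 2*s) - 12*s^2 + 42*s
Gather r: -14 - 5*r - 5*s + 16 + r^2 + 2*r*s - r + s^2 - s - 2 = r^2 + r*(2*s - 6) + s^2 - 6*s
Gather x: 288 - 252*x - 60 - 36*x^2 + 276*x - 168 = -36*x^2 + 24*x + 60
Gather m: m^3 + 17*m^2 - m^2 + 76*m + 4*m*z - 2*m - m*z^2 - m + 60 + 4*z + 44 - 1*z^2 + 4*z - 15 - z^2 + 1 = m^3 + 16*m^2 + m*(-z^2 + 4*z + 73) - 2*z^2 + 8*z + 90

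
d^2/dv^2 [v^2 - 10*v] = 2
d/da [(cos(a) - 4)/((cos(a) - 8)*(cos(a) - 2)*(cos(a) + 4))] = 2*(cos(a)^3 - 9*cos(a)^2 + 24*cos(a) + 16)*sin(a)/((cos(a) - 8)^2*(cos(a) - 2)^2*(cos(a) + 4)^2)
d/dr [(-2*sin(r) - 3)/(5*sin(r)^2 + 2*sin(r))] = 2*(5*cos(r) + 15/tan(r) + 3*cos(r)/sin(r)^2)/(5*sin(r) + 2)^2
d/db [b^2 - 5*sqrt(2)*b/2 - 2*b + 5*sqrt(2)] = 2*b - 5*sqrt(2)/2 - 2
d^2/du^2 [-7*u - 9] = 0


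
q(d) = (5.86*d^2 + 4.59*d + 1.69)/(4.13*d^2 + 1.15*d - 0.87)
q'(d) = (-8.26*d - 1.15)*(5.86*d^2 + 4.59*d + 1.69)/(4.13*d^2 + 1.15*d - 0.87)^2 + (11.72*d + 4.59)/(4.13*d^2 + 1.15*d - 0.87)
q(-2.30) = 1.21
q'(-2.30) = -0.04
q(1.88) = 1.95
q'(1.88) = -0.37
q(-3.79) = 1.27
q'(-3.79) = -0.03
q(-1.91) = 1.19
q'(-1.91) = -0.03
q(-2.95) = 1.24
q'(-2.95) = -0.04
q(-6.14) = 1.32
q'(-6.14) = -0.01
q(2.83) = 1.74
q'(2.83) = -0.14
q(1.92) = 1.94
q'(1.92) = -0.35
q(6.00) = 1.55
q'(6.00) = -0.02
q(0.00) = -1.94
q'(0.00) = -7.84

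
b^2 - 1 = (b - 1)*(b + 1)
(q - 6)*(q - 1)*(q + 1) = q^3 - 6*q^2 - q + 6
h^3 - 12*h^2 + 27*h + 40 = (h - 8)*(h - 5)*(h + 1)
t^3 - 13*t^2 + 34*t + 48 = (t - 8)*(t - 6)*(t + 1)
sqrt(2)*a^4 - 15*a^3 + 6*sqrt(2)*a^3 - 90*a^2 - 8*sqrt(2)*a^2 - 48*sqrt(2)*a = a*(a + 6)*(a - 8*sqrt(2))*(sqrt(2)*a + 1)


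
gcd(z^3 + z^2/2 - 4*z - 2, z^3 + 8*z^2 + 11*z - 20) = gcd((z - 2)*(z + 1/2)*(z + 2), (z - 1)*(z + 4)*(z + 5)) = 1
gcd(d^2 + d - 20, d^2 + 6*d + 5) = d + 5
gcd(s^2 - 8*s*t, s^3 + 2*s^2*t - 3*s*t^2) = s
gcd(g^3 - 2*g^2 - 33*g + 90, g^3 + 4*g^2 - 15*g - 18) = g^2 + 3*g - 18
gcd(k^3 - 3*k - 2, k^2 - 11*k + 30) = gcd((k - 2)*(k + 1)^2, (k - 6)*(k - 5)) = 1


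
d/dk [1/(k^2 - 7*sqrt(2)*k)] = (-2*k + 7*sqrt(2))/(k^2*(k - 7*sqrt(2))^2)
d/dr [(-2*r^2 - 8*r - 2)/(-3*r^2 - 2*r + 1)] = 4*(-5*r^2 - 4*r - 3)/(9*r^4 + 12*r^3 - 2*r^2 - 4*r + 1)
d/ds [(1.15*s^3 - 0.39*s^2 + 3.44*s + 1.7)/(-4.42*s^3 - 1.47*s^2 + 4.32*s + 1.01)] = (-3.4143*s^4 + 40.3456*s^3 + 29.3985*s^2 + 4.2102*s - 3.8696)/(19.5364*s^6 + 12.9948*s^5 - 36.0279*s^4 - 21.6292*s^3 + 15.693*s^2 + 8.7264*s + 1.0201)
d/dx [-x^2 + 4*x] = 4 - 2*x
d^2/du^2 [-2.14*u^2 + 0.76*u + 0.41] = -4.28000000000000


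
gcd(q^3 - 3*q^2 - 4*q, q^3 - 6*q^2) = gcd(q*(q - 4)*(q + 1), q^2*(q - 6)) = q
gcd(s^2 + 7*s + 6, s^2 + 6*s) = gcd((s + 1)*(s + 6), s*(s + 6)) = s + 6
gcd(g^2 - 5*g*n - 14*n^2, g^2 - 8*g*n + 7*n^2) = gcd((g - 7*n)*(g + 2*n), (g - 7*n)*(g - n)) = g - 7*n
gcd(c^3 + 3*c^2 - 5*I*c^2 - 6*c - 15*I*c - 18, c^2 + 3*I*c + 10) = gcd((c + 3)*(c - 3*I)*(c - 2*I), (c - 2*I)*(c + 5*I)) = c - 2*I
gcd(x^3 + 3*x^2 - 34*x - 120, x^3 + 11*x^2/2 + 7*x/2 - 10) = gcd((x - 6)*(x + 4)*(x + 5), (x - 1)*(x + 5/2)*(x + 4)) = x + 4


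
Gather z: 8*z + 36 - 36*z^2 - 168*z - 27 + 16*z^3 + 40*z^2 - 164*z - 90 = 16*z^3 + 4*z^2 - 324*z - 81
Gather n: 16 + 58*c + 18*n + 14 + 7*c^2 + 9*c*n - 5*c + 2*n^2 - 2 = 7*c^2 + 53*c + 2*n^2 + n*(9*c + 18) + 28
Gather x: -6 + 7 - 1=0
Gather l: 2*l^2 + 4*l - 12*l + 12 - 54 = 2*l^2 - 8*l - 42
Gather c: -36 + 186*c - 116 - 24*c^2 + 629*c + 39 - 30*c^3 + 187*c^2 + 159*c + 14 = -30*c^3 + 163*c^2 + 974*c - 99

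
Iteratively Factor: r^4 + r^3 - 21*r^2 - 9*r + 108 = (r + 3)*(r^3 - 2*r^2 - 15*r + 36) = (r - 3)*(r + 3)*(r^2 + r - 12) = (r - 3)^2*(r + 3)*(r + 4)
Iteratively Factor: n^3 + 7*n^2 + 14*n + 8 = (n + 4)*(n^2 + 3*n + 2) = (n + 1)*(n + 4)*(n + 2)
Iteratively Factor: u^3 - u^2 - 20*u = (u - 5)*(u^2 + 4*u) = u*(u - 5)*(u + 4)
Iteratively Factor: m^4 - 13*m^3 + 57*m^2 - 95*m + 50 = (m - 2)*(m^3 - 11*m^2 + 35*m - 25) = (m - 2)*(m - 1)*(m^2 - 10*m + 25) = (m - 5)*(m - 2)*(m - 1)*(m - 5)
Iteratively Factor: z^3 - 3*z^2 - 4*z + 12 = (z + 2)*(z^2 - 5*z + 6) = (z - 2)*(z + 2)*(z - 3)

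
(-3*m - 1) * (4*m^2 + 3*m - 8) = -12*m^3 - 13*m^2 + 21*m + 8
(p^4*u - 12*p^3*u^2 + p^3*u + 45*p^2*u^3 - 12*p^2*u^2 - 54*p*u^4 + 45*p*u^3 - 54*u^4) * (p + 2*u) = p^5*u - 10*p^4*u^2 + p^4*u + 21*p^3*u^3 - 10*p^3*u^2 + 36*p^2*u^4 + 21*p^2*u^3 - 108*p*u^5 + 36*p*u^4 - 108*u^5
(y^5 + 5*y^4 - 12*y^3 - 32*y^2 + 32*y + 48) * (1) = y^5 + 5*y^4 - 12*y^3 - 32*y^2 + 32*y + 48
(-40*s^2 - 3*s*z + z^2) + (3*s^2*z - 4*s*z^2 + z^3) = 3*s^2*z - 40*s^2 - 4*s*z^2 - 3*s*z + z^3 + z^2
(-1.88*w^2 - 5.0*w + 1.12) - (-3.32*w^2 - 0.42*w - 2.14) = 1.44*w^2 - 4.58*w + 3.26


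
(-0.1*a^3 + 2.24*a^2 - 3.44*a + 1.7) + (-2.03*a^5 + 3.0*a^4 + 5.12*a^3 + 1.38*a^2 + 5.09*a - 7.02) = -2.03*a^5 + 3.0*a^4 + 5.02*a^3 + 3.62*a^2 + 1.65*a - 5.32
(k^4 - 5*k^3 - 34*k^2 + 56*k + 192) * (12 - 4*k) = -4*k^5 + 32*k^4 + 76*k^3 - 632*k^2 - 96*k + 2304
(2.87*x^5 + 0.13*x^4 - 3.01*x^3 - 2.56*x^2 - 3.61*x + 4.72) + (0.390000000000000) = 2.87*x^5 + 0.13*x^4 - 3.01*x^3 - 2.56*x^2 - 3.61*x + 5.11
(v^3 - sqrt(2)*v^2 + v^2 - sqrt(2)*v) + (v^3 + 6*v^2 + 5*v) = 2*v^3 - sqrt(2)*v^2 + 7*v^2 - sqrt(2)*v + 5*v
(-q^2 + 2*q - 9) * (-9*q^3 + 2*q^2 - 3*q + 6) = 9*q^5 - 20*q^4 + 88*q^3 - 30*q^2 + 39*q - 54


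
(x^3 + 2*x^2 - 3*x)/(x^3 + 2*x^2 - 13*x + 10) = x*(x + 3)/(x^2 + 3*x - 10)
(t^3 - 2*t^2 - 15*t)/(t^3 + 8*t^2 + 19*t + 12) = t*(t - 5)/(t^2 + 5*t + 4)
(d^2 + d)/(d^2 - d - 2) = d/(d - 2)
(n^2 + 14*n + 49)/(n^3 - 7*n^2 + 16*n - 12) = (n^2 + 14*n + 49)/(n^3 - 7*n^2 + 16*n - 12)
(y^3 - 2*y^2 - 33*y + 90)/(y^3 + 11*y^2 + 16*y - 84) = (y^2 - 8*y + 15)/(y^2 + 5*y - 14)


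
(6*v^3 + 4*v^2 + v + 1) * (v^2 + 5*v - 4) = 6*v^5 + 34*v^4 - 3*v^3 - 10*v^2 + v - 4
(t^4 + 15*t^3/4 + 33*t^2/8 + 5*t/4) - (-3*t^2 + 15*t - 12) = t^4 + 15*t^3/4 + 57*t^2/8 - 55*t/4 + 12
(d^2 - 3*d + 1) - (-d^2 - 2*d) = 2*d^2 - d + 1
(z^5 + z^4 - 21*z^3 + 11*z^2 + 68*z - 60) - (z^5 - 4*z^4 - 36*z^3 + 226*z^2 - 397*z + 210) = 5*z^4 + 15*z^3 - 215*z^2 + 465*z - 270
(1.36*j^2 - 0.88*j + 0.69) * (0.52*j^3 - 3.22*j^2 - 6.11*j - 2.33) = 0.7072*j^5 - 4.8368*j^4 - 5.1172*j^3 - 0.0138000000000007*j^2 - 2.1655*j - 1.6077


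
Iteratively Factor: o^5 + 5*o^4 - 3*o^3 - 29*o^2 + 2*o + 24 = (o + 4)*(o^4 + o^3 - 7*o^2 - o + 6) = (o + 1)*(o + 4)*(o^3 - 7*o + 6) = (o + 1)*(o + 3)*(o + 4)*(o^2 - 3*o + 2) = (o - 1)*(o + 1)*(o + 3)*(o + 4)*(o - 2)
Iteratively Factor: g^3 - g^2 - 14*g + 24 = (g - 2)*(g^2 + g - 12) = (g - 3)*(g - 2)*(g + 4)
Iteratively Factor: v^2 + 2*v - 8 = (v - 2)*(v + 4)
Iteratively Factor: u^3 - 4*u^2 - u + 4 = (u - 1)*(u^2 - 3*u - 4) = (u - 4)*(u - 1)*(u + 1)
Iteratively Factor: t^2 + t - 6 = (t + 3)*(t - 2)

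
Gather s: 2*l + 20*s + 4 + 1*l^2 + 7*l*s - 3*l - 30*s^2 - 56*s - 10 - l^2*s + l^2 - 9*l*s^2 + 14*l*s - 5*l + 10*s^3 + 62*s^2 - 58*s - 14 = 2*l^2 - 6*l + 10*s^3 + s^2*(32 - 9*l) + s*(-l^2 + 21*l - 94) - 20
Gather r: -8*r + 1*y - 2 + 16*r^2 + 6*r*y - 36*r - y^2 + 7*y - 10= 16*r^2 + r*(6*y - 44) - y^2 + 8*y - 12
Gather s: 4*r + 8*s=4*r + 8*s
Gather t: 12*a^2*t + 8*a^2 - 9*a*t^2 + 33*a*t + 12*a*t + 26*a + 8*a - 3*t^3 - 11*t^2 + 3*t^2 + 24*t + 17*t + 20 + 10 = 8*a^2 + 34*a - 3*t^3 + t^2*(-9*a - 8) + t*(12*a^2 + 45*a + 41) + 30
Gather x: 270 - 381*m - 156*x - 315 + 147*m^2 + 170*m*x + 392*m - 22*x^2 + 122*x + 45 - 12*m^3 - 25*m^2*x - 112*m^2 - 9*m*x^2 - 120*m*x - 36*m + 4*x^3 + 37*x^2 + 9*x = -12*m^3 + 35*m^2 - 25*m + 4*x^3 + x^2*(15 - 9*m) + x*(-25*m^2 + 50*m - 25)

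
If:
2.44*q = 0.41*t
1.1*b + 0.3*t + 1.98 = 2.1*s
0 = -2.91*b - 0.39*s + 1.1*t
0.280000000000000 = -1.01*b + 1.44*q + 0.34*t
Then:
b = 0.10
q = 0.11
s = 1.09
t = 0.66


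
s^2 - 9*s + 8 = (s - 8)*(s - 1)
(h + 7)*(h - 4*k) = h^2 - 4*h*k + 7*h - 28*k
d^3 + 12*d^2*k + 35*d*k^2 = d*(d + 5*k)*(d + 7*k)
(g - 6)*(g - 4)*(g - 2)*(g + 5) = g^4 - 7*g^3 - 16*g^2 + 172*g - 240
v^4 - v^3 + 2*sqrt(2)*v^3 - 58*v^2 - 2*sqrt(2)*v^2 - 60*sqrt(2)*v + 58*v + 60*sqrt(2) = (v - 1)*(v - 5*sqrt(2))*(v + sqrt(2))*(v + 6*sqrt(2))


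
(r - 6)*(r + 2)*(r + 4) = r^3 - 28*r - 48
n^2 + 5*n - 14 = (n - 2)*(n + 7)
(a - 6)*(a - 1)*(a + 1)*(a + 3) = a^4 - 3*a^3 - 19*a^2 + 3*a + 18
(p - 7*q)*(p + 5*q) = p^2 - 2*p*q - 35*q^2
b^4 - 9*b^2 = b^2*(b - 3)*(b + 3)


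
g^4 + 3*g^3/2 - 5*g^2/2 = g^2*(g - 1)*(g + 5/2)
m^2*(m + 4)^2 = m^4 + 8*m^3 + 16*m^2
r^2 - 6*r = r*(r - 6)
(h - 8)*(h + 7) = h^2 - h - 56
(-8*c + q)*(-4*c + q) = 32*c^2 - 12*c*q + q^2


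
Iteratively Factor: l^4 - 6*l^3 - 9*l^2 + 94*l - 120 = (l - 2)*(l^3 - 4*l^2 - 17*l + 60) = (l - 2)*(l + 4)*(l^2 - 8*l + 15) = (l - 5)*(l - 2)*(l + 4)*(l - 3)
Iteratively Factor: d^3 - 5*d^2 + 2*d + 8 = (d - 4)*(d^2 - d - 2) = (d - 4)*(d - 2)*(d + 1)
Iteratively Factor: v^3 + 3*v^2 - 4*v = (v + 4)*(v^2 - v) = v*(v + 4)*(v - 1)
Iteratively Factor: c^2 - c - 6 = (c + 2)*(c - 3)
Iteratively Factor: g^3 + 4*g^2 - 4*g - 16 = (g + 2)*(g^2 + 2*g - 8) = (g - 2)*(g + 2)*(g + 4)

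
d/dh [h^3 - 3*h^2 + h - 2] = 3*h^2 - 6*h + 1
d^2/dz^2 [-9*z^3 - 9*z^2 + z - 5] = -54*z - 18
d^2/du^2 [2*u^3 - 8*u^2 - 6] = 12*u - 16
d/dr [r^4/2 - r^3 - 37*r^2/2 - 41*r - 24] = 2*r^3 - 3*r^2 - 37*r - 41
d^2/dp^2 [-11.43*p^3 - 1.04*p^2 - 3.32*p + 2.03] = -68.58*p - 2.08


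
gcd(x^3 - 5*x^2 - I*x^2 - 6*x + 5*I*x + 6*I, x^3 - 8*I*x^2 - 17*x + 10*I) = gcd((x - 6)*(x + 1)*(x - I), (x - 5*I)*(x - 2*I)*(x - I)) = x - I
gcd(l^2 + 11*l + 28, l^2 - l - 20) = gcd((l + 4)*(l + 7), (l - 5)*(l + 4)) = l + 4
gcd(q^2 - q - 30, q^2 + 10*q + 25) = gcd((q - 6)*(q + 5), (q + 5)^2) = q + 5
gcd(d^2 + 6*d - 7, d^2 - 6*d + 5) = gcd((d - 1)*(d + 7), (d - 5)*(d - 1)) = d - 1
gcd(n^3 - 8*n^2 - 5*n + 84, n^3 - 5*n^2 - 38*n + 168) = n^2 - 11*n + 28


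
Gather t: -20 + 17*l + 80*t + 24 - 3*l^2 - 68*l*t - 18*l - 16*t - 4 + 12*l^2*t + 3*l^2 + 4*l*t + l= t*(12*l^2 - 64*l + 64)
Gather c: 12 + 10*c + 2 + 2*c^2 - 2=2*c^2 + 10*c + 12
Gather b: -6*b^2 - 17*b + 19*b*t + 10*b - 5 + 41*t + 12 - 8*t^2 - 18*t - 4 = -6*b^2 + b*(19*t - 7) - 8*t^2 + 23*t + 3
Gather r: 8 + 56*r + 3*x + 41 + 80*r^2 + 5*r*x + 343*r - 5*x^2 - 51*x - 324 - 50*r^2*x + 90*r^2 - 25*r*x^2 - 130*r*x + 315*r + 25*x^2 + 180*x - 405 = r^2*(170 - 50*x) + r*(-25*x^2 - 125*x + 714) + 20*x^2 + 132*x - 680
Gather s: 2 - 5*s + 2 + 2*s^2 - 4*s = 2*s^2 - 9*s + 4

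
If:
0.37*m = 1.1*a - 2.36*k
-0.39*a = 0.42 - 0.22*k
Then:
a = -0.11998820754717*m - 1.46108490566038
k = -0.212706367924528*m - 0.681014150943396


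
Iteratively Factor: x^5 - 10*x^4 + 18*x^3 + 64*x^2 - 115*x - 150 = (x - 5)*(x^4 - 5*x^3 - 7*x^2 + 29*x + 30) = (x - 5)*(x + 1)*(x^3 - 6*x^2 - x + 30) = (x - 5)*(x + 1)*(x + 2)*(x^2 - 8*x + 15) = (x - 5)^2*(x + 1)*(x + 2)*(x - 3)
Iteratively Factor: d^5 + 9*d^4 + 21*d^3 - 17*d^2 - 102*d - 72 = (d - 2)*(d^4 + 11*d^3 + 43*d^2 + 69*d + 36) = (d - 2)*(d + 3)*(d^3 + 8*d^2 + 19*d + 12) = (d - 2)*(d + 1)*(d + 3)*(d^2 + 7*d + 12) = (d - 2)*(d + 1)*(d + 3)^2*(d + 4)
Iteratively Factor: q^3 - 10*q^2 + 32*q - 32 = (q - 4)*(q^2 - 6*q + 8) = (q - 4)^2*(q - 2)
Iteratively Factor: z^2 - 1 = (z + 1)*(z - 1)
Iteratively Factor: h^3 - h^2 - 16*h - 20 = (h + 2)*(h^2 - 3*h - 10) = (h - 5)*(h + 2)*(h + 2)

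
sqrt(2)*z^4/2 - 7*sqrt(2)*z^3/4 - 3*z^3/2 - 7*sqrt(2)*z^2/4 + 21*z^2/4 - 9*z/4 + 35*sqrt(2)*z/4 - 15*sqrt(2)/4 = (z - 3)*(z - 1/2)*(z - 5*sqrt(2)/2)*(sqrt(2)*z/2 + 1)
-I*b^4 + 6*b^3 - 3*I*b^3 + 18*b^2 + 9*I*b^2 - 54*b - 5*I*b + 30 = (b - 1)*(b + 5)*(b + 6*I)*(-I*b + I)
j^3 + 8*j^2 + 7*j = j*(j + 1)*(j + 7)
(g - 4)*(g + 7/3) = g^2 - 5*g/3 - 28/3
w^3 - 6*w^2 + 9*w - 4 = (w - 4)*(w - 1)^2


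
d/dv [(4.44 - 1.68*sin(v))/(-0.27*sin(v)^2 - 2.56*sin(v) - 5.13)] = (-0.4536*sin(v)^2 + 2.3976*sin(v) + 19.9848)*cos(v)/(0.0729*sin(v)^4 + 1.3824*sin(v)^3 + 9.3238*sin(v)^2 + 26.2656*sin(v) + 26.3169)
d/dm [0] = 0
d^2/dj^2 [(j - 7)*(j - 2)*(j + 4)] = 6*j - 10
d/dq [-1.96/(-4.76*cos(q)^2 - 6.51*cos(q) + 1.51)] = (18.6592*cos(q) + 12.7596)*sin(q)/(4.76*cos(q)^2 + 6.51*cos(q) - 1.51)^2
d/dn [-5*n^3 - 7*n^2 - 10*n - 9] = -15*n^2 - 14*n - 10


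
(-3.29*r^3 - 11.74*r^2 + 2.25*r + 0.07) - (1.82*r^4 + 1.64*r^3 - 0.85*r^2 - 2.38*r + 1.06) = -1.82*r^4 - 4.93*r^3 - 10.89*r^2 + 4.63*r - 0.99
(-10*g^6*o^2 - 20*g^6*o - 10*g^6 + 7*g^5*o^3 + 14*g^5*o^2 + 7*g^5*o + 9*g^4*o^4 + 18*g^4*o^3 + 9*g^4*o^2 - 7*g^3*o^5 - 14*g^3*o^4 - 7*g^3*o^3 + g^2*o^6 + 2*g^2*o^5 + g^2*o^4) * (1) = -10*g^6*o^2 - 20*g^6*o - 10*g^6 + 7*g^5*o^3 + 14*g^5*o^2 + 7*g^5*o + 9*g^4*o^4 + 18*g^4*o^3 + 9*g^4*o^2 - 7*g^3*o^5 - 14*g^3*o^4 - 7*g^3*o^3 + g^2*o^6 + 2*g^2*o^5 + g^2*o^4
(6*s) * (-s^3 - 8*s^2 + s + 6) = -6*s^4 - 48*s^3 + 6*s^2 + 36*s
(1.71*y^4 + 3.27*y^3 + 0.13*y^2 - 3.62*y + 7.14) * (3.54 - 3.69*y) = -6.3099*y^5 - 6.0129*y^4 + 11.0961*y^3 + 13.818*y^2 - 39.1614*y + 25.2756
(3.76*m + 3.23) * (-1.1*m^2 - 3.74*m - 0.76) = -4.136*m^3 - 17.6154*m^2 - 14.9378*m - 2.4548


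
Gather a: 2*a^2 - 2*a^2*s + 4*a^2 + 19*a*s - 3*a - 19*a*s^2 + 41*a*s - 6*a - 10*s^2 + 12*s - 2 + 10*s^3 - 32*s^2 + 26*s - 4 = a^2*(6 - 2*s) + a*(-19*s^2 + 60*s - 9) + 10*s^3 - 42*s^2 + 38*s - 6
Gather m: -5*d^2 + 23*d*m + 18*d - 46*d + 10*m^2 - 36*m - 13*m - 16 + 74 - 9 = -5*d^2 - 28*d + 10*m^2 + m*(23*d - 49) + 49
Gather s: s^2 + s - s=s^2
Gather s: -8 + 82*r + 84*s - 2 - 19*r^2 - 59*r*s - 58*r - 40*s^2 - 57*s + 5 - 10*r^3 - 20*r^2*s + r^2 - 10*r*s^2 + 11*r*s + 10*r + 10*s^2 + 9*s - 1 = -10*r^3 - 18*r^2 + 34*r + s^2*(-10*r - 30) + s*(-20*r^2 - 48*r + 36) - 6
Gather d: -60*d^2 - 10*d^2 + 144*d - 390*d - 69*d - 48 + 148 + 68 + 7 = -70*d^2 - 315*d + 175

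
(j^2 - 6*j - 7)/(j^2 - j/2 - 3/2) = 2*(j - 7)/(2*j - 3)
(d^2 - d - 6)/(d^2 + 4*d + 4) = (d - 3)/(d + 2)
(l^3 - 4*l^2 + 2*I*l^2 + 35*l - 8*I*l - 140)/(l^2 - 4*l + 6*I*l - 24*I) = (l^2 + 2*I*l + 35)/(l + 6*I)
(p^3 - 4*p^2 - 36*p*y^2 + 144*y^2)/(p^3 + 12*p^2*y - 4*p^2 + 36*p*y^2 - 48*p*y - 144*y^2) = (p - 6*y)/(p + 6*y)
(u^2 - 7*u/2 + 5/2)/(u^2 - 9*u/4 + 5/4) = 2*(2*u - 5)/(4*u - 5)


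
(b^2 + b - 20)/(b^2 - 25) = (b - 4)/(b - 5)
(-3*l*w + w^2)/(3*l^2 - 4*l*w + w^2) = w/(-l + w)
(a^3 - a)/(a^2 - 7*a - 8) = a*(a - 1)/(a - 8)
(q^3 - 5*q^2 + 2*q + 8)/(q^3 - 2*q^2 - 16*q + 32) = (q + 1)/(q + 4)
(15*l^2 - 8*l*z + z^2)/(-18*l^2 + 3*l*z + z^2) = (-5*l + z)/(6*l + z)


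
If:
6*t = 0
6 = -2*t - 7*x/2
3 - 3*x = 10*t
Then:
No Solution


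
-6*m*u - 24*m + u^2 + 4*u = (-6*m + u)*(u + 4)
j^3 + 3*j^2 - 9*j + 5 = (j - 1)^2*(j + 5)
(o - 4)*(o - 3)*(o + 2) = o^3 - 5*o^2 - 2*o + 24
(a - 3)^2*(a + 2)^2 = a^4 - 2*a^3 - 11*a^2 + 12*a + 36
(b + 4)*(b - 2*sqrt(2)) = b^2 - 2*sqrt(2)*b + 4*b - 8*sqrt(2)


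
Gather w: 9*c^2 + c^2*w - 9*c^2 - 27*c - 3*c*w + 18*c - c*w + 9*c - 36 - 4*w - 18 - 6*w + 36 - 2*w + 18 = w*(c^2 - 4*c - 12)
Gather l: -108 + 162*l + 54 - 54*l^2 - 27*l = -54*l^2 + 135*l - 54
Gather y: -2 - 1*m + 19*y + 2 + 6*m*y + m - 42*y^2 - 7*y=-42*y^2 + y*(6*m + 12)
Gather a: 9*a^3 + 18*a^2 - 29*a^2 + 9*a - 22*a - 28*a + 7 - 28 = 9*a^3 - 11*a^2 - 41*a - 21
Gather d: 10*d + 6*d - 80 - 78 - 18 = 16*d - 176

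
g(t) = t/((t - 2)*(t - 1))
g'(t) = -t/((t - 2)*(t - 1)^2) - t/((t - 2)^2*(t - 1)) + 1/((t - 2)*(t - 1)) = (2 - t^2)/(t^4 - 6*t^3 + 13*t^2 - 12*t + 4)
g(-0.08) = -0.04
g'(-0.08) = 0.40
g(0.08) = 0.05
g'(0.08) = 0.64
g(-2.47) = -0.16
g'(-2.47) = -0.02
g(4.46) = 0.52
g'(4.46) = -0.25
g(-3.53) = -0.14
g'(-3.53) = -0.02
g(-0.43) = -0.12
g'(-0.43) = 0.15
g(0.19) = 0.13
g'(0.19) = 0.91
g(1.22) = -7.11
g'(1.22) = 17.37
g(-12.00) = -0.07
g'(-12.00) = 0.00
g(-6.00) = -0.11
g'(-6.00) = -0.01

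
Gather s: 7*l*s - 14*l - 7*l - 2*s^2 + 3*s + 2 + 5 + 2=-21*l - 2*s^2 + s*(7*l + 3) + 9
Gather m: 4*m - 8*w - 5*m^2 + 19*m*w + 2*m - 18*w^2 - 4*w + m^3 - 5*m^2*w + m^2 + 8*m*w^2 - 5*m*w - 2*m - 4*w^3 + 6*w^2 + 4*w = m^3 + m^2*(-5*w - 4) + m*(8*w^2 + 14*w + 4) - 4*w^3 - 12*w^2 - 8*w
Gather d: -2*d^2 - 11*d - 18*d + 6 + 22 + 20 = -2*d^2 - 29*d + 48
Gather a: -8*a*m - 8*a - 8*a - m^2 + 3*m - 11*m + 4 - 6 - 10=a*(-8*m - 16) - m^2 - 8*m - 12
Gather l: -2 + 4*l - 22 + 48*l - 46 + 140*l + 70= 192*l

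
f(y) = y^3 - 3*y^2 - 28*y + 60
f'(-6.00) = 116.00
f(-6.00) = -96.00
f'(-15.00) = 737.00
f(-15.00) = -3570.00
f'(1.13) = -30.95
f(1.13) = 25.97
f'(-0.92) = -19.94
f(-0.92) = 82.44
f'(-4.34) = 54.55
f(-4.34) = 43.27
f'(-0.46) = -24.61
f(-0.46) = 72.15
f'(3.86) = -6.46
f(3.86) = -35.27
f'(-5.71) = 104.07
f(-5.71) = -64.10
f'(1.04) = -31.00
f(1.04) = 28.76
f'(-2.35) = 2.67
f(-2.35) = 96.25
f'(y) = 3*y^2 - 6*y - 28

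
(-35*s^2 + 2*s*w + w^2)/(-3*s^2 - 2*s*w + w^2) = (35*s^2 - 2*s*w - w^2)/(3*s^2 + 2*s*w - w^2)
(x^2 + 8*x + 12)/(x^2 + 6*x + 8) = (x + 6)/(x + 4)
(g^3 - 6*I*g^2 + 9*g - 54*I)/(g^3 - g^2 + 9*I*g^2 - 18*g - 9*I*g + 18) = (g^2 - 9*I*g - 18)/(g^2 + g*(-1 + 6*I) - 6*I)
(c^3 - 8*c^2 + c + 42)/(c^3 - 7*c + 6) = (c^3 - 8*c^2 + c + 42)/(c^3 - 7*c + 6)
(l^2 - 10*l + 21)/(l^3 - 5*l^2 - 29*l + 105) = 1/(l + 5)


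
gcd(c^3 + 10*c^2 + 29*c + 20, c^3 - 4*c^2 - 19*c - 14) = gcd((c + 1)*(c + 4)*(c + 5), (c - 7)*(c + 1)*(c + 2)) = c + 1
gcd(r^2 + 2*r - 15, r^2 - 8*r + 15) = r - 3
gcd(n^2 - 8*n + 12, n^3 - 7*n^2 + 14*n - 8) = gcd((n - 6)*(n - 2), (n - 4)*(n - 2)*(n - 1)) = n - 2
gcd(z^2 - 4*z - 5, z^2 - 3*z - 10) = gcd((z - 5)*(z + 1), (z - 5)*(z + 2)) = z - 5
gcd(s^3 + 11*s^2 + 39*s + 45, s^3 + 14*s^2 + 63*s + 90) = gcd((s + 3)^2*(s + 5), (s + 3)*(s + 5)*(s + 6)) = s^2 + 8*s + 15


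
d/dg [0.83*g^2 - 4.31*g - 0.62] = 1.66*g - 4.31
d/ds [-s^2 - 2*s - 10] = -2*s - 2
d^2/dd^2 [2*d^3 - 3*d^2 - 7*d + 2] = 12*d - 6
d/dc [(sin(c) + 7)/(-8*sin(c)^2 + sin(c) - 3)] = (8*sin(c)^2 + 112*sin(c) - 10)*cos(c)/(8*sin(c)^2 - sin(c) + 3)^2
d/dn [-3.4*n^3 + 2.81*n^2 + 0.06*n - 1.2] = -10.2*n^2 + 5.62*n + 0.06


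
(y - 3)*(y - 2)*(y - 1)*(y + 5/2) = y^4 - 7*y^3/2 - 4*y^2 + 43*y/2 - 15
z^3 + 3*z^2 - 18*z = z*(z - 3)*(z + 6)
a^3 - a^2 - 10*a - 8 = (a - 4)*(a + 1)*(a + 2)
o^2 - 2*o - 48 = (o - 8)*(o + 6)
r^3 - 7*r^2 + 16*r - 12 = (r - 3)*(r - 2)^2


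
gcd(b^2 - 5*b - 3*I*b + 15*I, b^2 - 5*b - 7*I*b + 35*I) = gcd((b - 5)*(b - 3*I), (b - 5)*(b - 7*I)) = b - 5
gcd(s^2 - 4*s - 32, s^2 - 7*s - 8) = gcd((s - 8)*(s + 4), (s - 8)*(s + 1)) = s - 8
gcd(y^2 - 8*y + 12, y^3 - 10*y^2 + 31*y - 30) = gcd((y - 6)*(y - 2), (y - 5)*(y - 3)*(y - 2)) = y - 2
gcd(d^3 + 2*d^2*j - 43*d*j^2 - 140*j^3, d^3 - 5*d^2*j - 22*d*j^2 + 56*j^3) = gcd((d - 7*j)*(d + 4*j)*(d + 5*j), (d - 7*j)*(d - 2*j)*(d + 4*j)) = d^2 - 3*d*j - 28*j^2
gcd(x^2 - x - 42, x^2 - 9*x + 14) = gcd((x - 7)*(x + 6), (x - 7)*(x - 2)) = x - 7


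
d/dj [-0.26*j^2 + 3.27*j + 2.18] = 3.27 - 0.52*j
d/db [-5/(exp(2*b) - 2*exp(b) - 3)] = 10*(exp(b) - 1)*exp(b)/(-exp(2*b) + 2*exp(b) + 3)^2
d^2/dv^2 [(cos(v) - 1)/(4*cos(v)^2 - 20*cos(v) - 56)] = (9*sin(v)^4*cos(v) + sin(v)^4 + 143*sin(v)^2 + 897*cos(v)/4 + 105*cos(3*v)/4 - cos(5*v)/2 + 74)/(4*(sin(v)^2 + 5*cos(v) + 13)^3)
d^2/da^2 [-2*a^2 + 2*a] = -4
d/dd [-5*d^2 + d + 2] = 1 - 10*d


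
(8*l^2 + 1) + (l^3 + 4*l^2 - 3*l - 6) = l^3 + 12*l^2 - 3*l - 5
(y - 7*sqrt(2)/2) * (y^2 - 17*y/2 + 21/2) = y^3 - 17*y^2/2 - 7*sqrt(2)*y^2/2 + 21*y/2 + 119*sqrt(2)*y/4 - 147*sqrt(2)/4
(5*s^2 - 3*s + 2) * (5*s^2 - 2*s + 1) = 25*s^4 - 25*s^3 + 21*s^2 - 7*s + 2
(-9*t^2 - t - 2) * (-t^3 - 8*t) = 9*t^5 + t^4 + 74*t^3 + 8*t^2 + 16*t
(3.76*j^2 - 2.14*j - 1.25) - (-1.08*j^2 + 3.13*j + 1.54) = 4.84*j^2 - 5.27*j - 2.79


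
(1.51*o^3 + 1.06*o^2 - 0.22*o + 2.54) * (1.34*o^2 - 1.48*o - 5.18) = 2.0234*o^5 - 0.8144*o^4 - 9.6854*o^3 - 1.7616*o^2 - 2.6196*o - 13.1572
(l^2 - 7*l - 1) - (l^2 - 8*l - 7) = l + 6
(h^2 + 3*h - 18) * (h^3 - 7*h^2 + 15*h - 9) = h^5 - 4*h^4 - 24*h^3 + 162*h^2 - 297*h + 162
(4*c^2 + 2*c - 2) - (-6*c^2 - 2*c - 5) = 10*c^2 + 4*c + 3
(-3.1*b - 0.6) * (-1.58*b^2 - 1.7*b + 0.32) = 4.898*b^3 + 6.218*b^2 + 0.0279999999999999*b - 0.192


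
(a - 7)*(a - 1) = a^2 - 8*a + 7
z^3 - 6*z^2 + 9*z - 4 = (z - 4)*(z - 1)^2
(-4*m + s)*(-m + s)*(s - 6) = 4*m^2*s - 24*m^2 - 5*m*s^2 + 30*m*s + s^3 - 6*s^2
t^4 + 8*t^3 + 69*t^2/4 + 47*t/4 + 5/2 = (t + 1/2)^2*(t + 2)*(t + 5)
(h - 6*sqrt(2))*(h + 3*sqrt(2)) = h^2 - 3*sqrt(2)*h - 36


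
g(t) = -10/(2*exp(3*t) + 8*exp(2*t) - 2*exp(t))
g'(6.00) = 0.00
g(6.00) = 0.00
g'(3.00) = 0.00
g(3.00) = 0.00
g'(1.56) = 0.07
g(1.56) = -0.03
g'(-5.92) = -1861.83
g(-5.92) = 1882.29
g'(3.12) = 0.00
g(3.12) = -0.00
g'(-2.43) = -37.77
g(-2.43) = 88.73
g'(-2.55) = -49.22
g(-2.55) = 93.95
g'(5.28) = 0.00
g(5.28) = -0.00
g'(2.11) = 0.02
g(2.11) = -0.01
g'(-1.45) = 495254.84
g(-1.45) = 3183.51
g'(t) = -10*(-6*exp(3*t) - 16*exp(2*t) + 2*exp(t))/(2*exp(3*t) + 8*exp(2*t) - 2*exp(t))^2 = 5*(3*exp(2*t) + 8*exp(t) - 1)*exp(-t)/(exp(2*t) + 4*exp(t) - 1)^2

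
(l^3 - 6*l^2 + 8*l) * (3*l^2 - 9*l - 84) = 3*l^5 - 27*l^4 - 6*l^3 + 432*l^2 - 672*l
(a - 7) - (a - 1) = -6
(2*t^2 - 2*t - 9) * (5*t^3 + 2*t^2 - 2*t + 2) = 10*t^5 - 6*t^4 - 53*t^3 - 10*t^2 + 14*t - 18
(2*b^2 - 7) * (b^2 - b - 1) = 2*b^4 - 2*b^3 - 9*b^2 + 7*b + 7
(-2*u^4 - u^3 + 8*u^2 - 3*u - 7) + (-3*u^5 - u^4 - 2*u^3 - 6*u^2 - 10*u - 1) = -3*u^5 - 3*u^4 - 3*u^3 + 2*u^2 - 13*u - 8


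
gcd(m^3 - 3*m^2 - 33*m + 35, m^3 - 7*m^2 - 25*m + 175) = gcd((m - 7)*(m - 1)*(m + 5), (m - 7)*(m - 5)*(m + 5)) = m^2 - 2*m - 35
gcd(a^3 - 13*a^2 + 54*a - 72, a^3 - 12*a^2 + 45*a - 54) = a^2 - 9*a + 18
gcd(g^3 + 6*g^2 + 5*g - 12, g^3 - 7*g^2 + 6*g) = g - 1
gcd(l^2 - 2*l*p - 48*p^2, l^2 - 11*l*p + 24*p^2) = -l + 8*p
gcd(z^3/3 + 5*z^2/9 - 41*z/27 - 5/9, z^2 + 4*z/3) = 1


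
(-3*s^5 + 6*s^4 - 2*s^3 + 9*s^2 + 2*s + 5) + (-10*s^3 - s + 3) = -3*s^5 + 6*s^4 - 12*s^3 + 9*s^2 + s + 8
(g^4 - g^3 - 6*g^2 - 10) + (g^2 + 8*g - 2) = g^4 - g^3 - 5*g^2 + 8*g - 12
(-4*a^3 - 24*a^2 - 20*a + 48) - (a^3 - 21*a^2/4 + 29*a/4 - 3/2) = -5*a^3 - 75*a^2/4 - 109*a/4 + 99/2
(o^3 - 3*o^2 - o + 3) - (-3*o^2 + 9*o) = o^3 - 10*o + 3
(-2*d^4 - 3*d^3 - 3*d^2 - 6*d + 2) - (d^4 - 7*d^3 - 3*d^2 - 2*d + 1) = -3*d^4 + 4*d^3 - 4*d + 1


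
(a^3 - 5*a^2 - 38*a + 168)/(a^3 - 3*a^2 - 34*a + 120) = (a - 7)/(a - 5)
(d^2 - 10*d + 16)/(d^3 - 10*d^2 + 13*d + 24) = (d - 2)/(d^2 - 2*d - 3)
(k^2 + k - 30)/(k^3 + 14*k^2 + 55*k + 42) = (k - 5)/(k^2 + 8*k + 7)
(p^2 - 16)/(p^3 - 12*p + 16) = (p - 4)/(p^2 - 4*p + 4)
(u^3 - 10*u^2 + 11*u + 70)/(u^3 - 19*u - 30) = (u - 7)/(u + 3)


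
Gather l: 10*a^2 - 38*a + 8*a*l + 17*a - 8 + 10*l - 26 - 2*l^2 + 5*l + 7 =10*a^2 - 21*a - 2*l^2 + l*(8*a + 15) - 27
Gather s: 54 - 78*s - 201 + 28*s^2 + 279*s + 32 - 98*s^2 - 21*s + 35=-70*s^2 + 180*s - 80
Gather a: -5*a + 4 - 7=-5*a - 3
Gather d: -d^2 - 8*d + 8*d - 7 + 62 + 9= 64 - d^2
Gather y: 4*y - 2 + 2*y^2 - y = 2*y^2 + 3*y - 2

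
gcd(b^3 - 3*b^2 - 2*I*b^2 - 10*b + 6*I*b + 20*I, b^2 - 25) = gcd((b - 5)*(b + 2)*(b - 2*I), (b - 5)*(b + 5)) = b - 5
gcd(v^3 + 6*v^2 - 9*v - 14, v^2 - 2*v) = v - 2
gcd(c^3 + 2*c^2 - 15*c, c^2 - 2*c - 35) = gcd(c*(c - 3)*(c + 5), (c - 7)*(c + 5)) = c + 5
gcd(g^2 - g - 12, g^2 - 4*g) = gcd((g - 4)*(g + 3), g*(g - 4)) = g - 4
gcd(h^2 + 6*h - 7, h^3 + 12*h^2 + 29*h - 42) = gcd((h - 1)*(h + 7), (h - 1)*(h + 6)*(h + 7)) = h^2 + 6*h - 7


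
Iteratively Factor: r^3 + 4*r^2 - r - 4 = (r - 1)*(r^2 + 5*r + 4) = (r - 1)*(r + 4)*(r + 1)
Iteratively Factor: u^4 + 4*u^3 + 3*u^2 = (u + 1)*(u^3 + 3*u^2) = u*(u + 1)*(u^2 + 3*u) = u*(u + 1)*(u + 3)*(u)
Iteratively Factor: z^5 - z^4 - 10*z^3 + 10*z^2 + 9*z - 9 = (z - 1)*(z^4 - 10*z^2 + 9) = (z - 1)*(z + 3)*(z^3 - 3*z^2 - z + 3) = (z - 1)^2*(z + 3)*(z^2 - 2*z - 3) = (z - 1)^2*(z + 1)*(z + 3)*(z - 3)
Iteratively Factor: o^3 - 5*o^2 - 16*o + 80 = (o - 5)*(o^2 - 16) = (o - 5)*(o + 4)*(o - 4)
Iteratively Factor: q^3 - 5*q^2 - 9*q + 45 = (q + 3)*(q^2 - 8*q + 15) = (q - 5)*(q + 3)*(q - 3)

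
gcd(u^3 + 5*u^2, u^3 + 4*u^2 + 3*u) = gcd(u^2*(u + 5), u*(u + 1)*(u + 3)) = u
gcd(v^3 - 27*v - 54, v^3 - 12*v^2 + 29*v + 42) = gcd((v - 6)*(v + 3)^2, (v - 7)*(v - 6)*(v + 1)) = v - 6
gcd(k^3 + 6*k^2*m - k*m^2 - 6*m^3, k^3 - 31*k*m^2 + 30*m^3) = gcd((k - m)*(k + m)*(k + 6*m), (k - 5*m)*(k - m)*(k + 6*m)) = k^2 + 5*k*m - 6*m^2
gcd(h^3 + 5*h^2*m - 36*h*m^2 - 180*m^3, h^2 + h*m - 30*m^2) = h + 6*m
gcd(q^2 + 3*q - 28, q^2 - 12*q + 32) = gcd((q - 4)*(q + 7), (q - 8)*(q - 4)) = q - 4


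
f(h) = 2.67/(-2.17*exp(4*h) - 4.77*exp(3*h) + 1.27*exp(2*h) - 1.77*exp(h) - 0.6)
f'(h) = 2.67*(8.68*exp(4*h) + 14.31*exp(3*h) - 2.54*exp(2*h) + 1.77*exp(h))/(-2.17*exp(4*h) - 4.77*exp(3*h) + 1.27*exp(2*h) - 1.77*exp(h) - 0.6)^2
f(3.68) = -0.00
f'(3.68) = 0.00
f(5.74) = -0.00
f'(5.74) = 0.00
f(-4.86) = -4.35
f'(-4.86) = 0.10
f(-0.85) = -1.70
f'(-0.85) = 1.84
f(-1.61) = -2.83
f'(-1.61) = 1.14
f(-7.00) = -4.44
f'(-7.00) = 0.01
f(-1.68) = -2.90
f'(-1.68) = 1.09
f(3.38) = -0.00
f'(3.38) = 0.00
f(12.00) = 0.00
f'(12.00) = 0.00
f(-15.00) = -4.45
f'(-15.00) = 0.00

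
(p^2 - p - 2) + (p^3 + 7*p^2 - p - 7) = p^3 + 8*p^2 - 2*p - 9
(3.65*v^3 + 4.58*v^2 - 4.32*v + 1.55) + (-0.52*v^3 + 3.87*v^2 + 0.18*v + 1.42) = 3.13*v^3 + 8.45*v^2 - 4.14*v + 2.97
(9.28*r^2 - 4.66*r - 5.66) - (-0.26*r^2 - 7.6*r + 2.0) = 9.54*r^2 + 2.94*r - 7.66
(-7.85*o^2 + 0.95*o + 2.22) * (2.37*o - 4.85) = -18.6045*o^3 + 40.324*o^2 + 0.653900000000002*o - 10.767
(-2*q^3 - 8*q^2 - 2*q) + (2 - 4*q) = -2*q^3 - 8*q^2 - 6*q + 2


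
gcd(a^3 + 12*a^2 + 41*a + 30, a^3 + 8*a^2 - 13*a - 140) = a + 5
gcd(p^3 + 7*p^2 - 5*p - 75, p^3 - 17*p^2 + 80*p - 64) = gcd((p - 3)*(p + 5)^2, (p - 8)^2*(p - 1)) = 1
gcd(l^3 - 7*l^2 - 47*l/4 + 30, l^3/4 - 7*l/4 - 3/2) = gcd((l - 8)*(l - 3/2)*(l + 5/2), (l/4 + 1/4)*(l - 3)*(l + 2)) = 1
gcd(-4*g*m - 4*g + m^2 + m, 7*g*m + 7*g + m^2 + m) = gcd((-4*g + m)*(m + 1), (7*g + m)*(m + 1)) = m + 1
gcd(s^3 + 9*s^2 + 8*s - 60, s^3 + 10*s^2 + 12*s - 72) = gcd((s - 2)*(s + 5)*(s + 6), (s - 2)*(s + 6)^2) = s^2 + 4*s - 12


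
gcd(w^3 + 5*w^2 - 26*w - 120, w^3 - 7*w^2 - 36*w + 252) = w + 6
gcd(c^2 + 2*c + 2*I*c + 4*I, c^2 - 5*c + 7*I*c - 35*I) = 1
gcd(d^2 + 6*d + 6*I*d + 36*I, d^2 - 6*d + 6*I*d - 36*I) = d + 6*I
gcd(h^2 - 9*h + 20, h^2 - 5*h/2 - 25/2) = h - 5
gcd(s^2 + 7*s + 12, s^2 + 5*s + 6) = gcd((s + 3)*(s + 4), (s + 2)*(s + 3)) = s + 3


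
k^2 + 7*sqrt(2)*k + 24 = (k + 3*sqrt(2))*(k + 4*sqrt(2))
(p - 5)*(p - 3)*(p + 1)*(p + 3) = p^4 - 4*p^3 - 14*p^2 + 36*p + 45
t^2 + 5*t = t*(t + 5)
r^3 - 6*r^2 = r^2*(r - 6)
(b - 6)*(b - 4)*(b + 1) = b^3 - 9*b^2 + 14*b + 24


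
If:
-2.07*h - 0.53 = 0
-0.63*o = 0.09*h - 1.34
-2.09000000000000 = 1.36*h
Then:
No Solution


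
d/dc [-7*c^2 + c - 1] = 1 - 14*c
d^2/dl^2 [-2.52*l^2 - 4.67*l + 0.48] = -5.04000000000000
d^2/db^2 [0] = 0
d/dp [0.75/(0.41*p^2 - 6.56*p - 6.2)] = (4.92 - 0.615*p)/(-0.41*p^2 + 6.56*p + 6.2)^2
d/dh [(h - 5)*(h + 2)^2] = (h + 2)*(3*h - 8)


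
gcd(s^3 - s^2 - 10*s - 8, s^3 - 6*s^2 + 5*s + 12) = s^2 - 3*s - 4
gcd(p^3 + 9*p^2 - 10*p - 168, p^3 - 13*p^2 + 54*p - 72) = p - 4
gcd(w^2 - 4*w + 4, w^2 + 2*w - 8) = w - 2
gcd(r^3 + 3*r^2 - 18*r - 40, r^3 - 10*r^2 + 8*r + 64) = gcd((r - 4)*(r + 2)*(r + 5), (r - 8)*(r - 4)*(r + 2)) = r^2 - 2*r - 8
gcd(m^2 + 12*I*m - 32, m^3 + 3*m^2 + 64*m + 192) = m + 8*I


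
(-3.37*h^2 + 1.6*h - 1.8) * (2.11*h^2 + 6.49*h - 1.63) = -7.1107*h^4 - 18.4953*h^3 + 12.0791*h^2 - 14.29*h + 2.934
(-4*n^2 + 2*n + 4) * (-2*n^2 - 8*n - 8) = 8*n^4 + 28*n^3 + 8*n^2 - 48*n - 32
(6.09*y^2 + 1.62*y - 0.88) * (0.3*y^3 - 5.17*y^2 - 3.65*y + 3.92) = 1.827*y^5 - 30.9993*y^4 - 30.8679*y^3 + 22.5094*y^2 + 9.5624*y - 3.4496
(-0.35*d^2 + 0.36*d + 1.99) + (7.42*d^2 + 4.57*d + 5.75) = 7.07*d^2 + 4.93*d + 7.74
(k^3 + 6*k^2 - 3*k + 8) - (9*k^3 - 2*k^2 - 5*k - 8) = -8*k^3 + 8*k^2 + 2*k + 16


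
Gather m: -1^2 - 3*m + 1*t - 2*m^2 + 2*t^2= -2*m^2 - 3*m + 2*t^2 + t - 1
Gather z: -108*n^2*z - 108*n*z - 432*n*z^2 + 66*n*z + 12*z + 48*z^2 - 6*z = z^2*(48 - 432*n) + z*(-108*n^2 - 42*n + 6)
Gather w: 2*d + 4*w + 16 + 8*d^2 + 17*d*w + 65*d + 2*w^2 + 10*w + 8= 8*d^2 + 67*d + 2*w^2 + w*(17*d + 14) + 24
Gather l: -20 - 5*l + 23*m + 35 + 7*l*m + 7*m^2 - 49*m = l*(7*m - 5) + 7*m^2 - 26*m + 15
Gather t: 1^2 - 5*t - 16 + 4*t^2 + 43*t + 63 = 4*t^2 + 38*t + 48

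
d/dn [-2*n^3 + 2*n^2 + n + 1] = -6*n^2 + 4*n + 1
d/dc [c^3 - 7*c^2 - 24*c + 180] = 3*c^2 - 14*c - 24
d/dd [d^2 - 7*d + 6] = 2*d - 7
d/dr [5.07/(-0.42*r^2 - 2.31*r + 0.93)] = (4.2588*r + 11.7117)/(0.42*r^2 + 2.31*r - 0.93)^2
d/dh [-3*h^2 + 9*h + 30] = 9 - 6*h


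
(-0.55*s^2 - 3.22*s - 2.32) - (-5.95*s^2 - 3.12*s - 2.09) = 5.4*s^2 - 0.1*s - 0.23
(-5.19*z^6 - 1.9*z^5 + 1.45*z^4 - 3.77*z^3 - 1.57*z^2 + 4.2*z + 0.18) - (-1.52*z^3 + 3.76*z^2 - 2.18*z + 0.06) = -5.19*z^6 - 1.9*z^5 + 1.45*z^4 - 2.25*z^3 - 5.33*z^2 + 6.38*z + 0.12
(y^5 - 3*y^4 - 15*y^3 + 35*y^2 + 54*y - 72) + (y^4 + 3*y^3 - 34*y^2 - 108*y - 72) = y^5 - 2*y^4 - 12*y^3 + y^2 - 54*y - 144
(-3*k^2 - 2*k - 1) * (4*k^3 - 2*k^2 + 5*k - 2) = -12*k^5 - 2*k^4 - 15*k^3 - 2*k^2 - k + 2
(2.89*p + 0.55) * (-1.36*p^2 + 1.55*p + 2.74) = -3.9304*p^3 + 3.7315*p^2 + 8.7711*p + 1.507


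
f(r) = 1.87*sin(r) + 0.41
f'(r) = 1.87*cos(r)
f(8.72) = 1.62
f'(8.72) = -1.42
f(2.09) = 2.03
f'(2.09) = -0.93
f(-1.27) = -1.38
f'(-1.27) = 0.55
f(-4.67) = 2.28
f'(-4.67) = -0.08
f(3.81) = -0.75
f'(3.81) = -1.47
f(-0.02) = 0.37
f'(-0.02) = 1.87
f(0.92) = 1.90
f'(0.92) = 1.13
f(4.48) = -1.41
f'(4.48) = -0.43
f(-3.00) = 0.15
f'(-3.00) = -1.85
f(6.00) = -0.11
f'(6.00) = 1.80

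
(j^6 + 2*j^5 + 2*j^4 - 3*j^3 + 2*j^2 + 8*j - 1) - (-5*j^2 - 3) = j^6 + 2*j^5 + 2*j^4 - 3*j^3 + 7*j^2 + 8*j + 2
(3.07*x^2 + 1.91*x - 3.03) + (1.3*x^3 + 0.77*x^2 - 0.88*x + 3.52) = 1.3*x^3 + 3.84*x^2 + 1.03*x + 0.49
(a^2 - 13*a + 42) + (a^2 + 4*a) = 2*a^2 - 9*a + 42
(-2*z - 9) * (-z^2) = 2*z^3 + 9*z^2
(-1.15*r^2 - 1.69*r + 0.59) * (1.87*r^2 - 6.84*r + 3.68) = -2.1505*r^4 + 4.7057*r^3 + 8.4309*r^2 - 10.2548*r + 2.1712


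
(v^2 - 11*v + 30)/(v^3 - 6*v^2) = (v - 5)/v^2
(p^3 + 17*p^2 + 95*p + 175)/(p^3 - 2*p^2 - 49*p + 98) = (p^2 + 10*p + 25)/(p^2 - 9*p + 14)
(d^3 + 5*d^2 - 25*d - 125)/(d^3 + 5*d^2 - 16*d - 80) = (d^2 - 25)/(d^2 - 16)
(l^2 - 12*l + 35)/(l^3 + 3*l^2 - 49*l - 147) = (l - 5)/(l^2 + 10*l + 21)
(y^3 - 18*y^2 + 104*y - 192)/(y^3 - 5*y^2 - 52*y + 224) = (y - 6)/(y + 7)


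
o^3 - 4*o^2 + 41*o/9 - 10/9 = (o - 2)*(o - 5/3)*(o - 1/3)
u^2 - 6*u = u*(u - 6)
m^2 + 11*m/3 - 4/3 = (m - 1/3)*(m + 4)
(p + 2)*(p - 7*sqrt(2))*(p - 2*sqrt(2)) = p^3 - 9*sqrt(2)*p^2 + 2*p^2 - 18*sqrt(2)*p + 28*p + 56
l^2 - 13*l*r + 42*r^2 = (l - 7*r)*(l - 6*r)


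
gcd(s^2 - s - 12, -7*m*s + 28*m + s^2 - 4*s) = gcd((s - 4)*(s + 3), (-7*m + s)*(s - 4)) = s - 4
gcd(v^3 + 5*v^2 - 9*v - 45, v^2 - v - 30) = v + 5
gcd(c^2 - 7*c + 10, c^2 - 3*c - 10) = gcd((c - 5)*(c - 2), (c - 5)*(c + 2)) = c - 5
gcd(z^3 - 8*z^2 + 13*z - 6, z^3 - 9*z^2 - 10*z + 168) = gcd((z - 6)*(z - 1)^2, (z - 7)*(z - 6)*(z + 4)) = z - 6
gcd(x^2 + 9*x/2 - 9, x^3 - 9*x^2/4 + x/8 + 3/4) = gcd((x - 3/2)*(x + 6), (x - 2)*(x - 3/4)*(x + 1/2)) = 1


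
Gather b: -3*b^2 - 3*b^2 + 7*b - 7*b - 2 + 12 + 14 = 24 - 6*b^2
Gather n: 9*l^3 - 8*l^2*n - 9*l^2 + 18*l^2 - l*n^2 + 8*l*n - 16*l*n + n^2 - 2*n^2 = 9*l^3 + 9*l^2 + n^2*(-l - 1) + n*(-8*l^2 - 8*l)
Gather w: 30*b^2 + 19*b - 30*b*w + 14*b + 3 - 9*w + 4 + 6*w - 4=30*b^2 + 33*b + w*(-30*b - 3) + 3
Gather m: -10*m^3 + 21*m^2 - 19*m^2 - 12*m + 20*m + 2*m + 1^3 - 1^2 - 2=-10*m^3 + 2*m^2 + 10*m - 2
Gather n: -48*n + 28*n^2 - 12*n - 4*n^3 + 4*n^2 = -4*n^3 + 32*n^2 - 60*n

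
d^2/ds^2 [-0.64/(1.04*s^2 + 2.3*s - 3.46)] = (1.384448*s^2 + 3.06176*s - 0.64*(2.08*s + 2.3)*(4.16*s + 4.6) - 4.605952)/(1.04*s^2 + 2.3*s - 3.46)^3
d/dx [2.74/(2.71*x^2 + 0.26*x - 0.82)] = (-14.8508*x - 0.7124)/(2.71*x^2 + 0.26*x - 0.82)^2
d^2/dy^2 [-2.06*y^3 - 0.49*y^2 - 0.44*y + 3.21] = -12.36*y - 0.98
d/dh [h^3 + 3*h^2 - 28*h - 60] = 3*h^2 + 6*h - 28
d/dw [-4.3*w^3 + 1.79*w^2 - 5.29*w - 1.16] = -12.9*w^2 + 3.58*w - 5.29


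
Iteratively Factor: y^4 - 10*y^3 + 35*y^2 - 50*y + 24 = (y - 1)*(y^3 - 9*y^2 + 26*y - 24) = (y - 3)*(y - 1)*(y^2 - 6*y + 8) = (y - 4)*(y - 3)*(y - 1)*(y - 2)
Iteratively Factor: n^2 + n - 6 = (n - 2)*(n + 3)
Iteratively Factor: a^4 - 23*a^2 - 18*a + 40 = (a - 1)*(a^3 + a^2 - 22*a - 40) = (a - 1)*(a + 4)*(a^2 - 3*a - 10) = (a - 5)*(a - 1)*(a + 4)*(a + 2)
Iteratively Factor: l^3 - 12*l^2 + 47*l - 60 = (l - 4)*(l^2 - 8*l + 15) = (l - 5)*(l - 4)*(l - 3)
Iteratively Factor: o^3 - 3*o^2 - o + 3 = (o - 1)*(o^2 - 2*o - 3) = (o - 3)*(o - 1)*(o + 1)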